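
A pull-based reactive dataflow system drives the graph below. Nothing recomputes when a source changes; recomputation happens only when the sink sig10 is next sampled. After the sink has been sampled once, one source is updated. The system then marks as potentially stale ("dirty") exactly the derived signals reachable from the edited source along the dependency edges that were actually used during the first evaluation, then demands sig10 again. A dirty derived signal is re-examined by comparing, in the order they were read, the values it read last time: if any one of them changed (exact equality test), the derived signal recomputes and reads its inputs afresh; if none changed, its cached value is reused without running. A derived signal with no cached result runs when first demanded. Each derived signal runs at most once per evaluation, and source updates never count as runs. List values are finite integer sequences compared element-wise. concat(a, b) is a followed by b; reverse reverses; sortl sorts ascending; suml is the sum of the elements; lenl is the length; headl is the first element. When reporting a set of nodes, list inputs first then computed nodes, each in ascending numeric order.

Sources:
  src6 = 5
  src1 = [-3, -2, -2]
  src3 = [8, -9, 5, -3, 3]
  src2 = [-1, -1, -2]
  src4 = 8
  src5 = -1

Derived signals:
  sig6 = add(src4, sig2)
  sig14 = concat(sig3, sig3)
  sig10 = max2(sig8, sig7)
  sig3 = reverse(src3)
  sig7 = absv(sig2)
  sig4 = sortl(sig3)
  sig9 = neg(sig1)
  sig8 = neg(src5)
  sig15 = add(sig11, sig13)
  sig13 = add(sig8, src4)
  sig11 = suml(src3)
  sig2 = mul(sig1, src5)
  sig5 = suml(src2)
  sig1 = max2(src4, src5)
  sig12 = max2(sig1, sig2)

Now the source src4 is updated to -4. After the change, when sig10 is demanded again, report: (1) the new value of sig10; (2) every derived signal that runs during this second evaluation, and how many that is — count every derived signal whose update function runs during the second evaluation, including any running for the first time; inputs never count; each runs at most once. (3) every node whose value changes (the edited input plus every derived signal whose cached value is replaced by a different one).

New value of sig10: 1.
Derived signals that run: sig1, sig2, sig7, sig10 — 4 in total.
Values that change: src4, sig1, sig2, sig7, sig10.

First evaluation (everything demanded from the output):
  sig1 = max2(8, -1) = 8
  sig2 = mul(8, -1) = -8
  sig7 = absv(-8) = 8
  sig8 = neg(-1) = 1
  sig10 = max2(1, 8) = 8

Propagation after the edit:
  sig1: runs — src4 8->-4; result -1.
  sig2: runs — sig1 8->-1; result 1.
  sig7: runs — sig2 -8->1; result 1.
  sig10: runs — sig7 8->1; result 1.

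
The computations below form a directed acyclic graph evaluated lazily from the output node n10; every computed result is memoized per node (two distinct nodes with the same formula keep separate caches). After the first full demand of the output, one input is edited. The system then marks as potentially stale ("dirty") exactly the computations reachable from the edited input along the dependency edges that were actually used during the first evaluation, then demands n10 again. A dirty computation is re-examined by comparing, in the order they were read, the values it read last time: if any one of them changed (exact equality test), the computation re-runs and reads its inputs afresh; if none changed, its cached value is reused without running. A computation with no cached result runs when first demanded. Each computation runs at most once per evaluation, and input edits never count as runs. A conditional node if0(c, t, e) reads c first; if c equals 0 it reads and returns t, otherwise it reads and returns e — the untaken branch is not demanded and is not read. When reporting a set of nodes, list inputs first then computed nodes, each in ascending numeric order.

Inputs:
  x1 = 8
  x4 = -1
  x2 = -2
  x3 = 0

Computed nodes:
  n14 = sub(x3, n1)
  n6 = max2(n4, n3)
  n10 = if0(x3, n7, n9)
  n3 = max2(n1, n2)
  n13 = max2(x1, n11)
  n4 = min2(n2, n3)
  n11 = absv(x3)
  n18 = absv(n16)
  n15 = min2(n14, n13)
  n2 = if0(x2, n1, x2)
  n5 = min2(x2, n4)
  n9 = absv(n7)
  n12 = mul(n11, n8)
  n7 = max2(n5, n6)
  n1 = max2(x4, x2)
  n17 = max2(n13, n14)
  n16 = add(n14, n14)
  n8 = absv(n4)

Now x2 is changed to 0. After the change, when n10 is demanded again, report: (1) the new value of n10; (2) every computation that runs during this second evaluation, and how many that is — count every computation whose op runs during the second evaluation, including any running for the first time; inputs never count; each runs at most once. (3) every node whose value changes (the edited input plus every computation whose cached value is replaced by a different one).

First demand of the output computes:
  n1 = max2(-1, -2) = -1
  n2 = if0(x2=-2 -> else branch x2) = -2
  n3 = max2(-1, -2) = -1
  n4 = min2(-2, -1) = -2
  n5 = min2(-2, -2) = -2
  n6 = max2(-2, -1) = -1
  n7 = max2(-2, -1) = -1
  n10 = if0(x3=0 -> then branch n7) = -1

After the edit, cleaning proceeds:
  n1: a read changed (x2 -2->0) — executes, giving 0.
  n2: a read changed (x2 -2->0; x2 -2->0) — executes, giving 0.
  n3: a read changed (n1 -1->0; n2 -2->0) — executes, giving 0.
  n4: a read changed (n2 -2->0; n3 -1->0) — executes, giving 0.
  n5: a read changed (x2 -2->0; n4 -2->0) — executes, giving 0.
  n6: a read changed (n4 -2->0; n3 -1->0) — executes, giving 0.
  n7: a read changed (n5 -2->0; n6 -1->0) — executes, giving 0.
  n10: a read changed (n7 -1->0) — executes, giving 0.

Demanding n10 again yields 0.
8 computations run: n1, n2, n3, n4, n5, n6, n7, n10.
The nodes whose values change: x2, n1, n2, n3, n4, n5, n6, n7, n10.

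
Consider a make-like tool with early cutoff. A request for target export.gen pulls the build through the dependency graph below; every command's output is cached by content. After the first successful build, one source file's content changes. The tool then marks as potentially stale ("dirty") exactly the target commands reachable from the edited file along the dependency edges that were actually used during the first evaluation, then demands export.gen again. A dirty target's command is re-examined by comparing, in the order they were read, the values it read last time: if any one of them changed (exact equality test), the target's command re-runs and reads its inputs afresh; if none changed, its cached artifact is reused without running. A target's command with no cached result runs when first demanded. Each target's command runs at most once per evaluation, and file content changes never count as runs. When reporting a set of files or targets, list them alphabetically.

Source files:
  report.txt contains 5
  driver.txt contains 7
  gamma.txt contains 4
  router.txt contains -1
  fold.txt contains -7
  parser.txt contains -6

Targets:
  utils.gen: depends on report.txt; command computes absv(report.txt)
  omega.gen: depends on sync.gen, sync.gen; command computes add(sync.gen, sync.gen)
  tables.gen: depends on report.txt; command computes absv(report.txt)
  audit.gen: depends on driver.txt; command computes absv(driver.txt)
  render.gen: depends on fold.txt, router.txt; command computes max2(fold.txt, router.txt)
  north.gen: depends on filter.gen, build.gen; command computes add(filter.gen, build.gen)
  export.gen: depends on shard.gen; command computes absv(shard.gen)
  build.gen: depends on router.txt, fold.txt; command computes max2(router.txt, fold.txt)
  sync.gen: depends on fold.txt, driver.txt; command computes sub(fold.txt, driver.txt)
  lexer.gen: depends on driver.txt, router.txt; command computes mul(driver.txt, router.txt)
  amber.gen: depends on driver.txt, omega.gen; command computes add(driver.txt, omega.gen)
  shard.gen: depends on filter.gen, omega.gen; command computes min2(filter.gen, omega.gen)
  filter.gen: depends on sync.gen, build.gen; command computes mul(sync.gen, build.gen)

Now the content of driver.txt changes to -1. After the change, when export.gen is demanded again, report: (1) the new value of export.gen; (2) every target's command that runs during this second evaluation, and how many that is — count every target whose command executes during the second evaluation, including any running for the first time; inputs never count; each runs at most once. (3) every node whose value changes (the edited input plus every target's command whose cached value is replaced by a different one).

First demand of the output computes:
  build.gen = max2(-1, -7) = -1
  sync.gen = sub(-7, 7) = -14
  filter.gen = mul(-14, -1) = 14
  omega.gen = add(-14, -14) = -28
  shard.gen = min2(14, -28) = -28
  export.gen = absv(-28) = 28

After the edit, cleaning proceeds:
  sync.gen: a read changed (driver.txt 7->-1) — executes, giving -6.
  filter.gen: a read changed (sync.gen -14->-6) — executes, giving 6.
  omega.gen: a read changed (sync.gen -14->-6; sync.gen -14->-6) — executes, giving -12.
  shard.gen: a read changed (filter.gen 14->6; omega.gen -28->-12) — executes, giving -12.
  export.gen: a read changed (shard.gen -28->-12) — executes, giving 12.

Demanding export.gen again yields 12.
5 target commands run: export.gen, filter.gen, omega.gen, shard.gen, sync.gen.
The nodes whose values change: driver.txt, export.gen, filter.gen, omega.gen, shard.gen, sync.gen.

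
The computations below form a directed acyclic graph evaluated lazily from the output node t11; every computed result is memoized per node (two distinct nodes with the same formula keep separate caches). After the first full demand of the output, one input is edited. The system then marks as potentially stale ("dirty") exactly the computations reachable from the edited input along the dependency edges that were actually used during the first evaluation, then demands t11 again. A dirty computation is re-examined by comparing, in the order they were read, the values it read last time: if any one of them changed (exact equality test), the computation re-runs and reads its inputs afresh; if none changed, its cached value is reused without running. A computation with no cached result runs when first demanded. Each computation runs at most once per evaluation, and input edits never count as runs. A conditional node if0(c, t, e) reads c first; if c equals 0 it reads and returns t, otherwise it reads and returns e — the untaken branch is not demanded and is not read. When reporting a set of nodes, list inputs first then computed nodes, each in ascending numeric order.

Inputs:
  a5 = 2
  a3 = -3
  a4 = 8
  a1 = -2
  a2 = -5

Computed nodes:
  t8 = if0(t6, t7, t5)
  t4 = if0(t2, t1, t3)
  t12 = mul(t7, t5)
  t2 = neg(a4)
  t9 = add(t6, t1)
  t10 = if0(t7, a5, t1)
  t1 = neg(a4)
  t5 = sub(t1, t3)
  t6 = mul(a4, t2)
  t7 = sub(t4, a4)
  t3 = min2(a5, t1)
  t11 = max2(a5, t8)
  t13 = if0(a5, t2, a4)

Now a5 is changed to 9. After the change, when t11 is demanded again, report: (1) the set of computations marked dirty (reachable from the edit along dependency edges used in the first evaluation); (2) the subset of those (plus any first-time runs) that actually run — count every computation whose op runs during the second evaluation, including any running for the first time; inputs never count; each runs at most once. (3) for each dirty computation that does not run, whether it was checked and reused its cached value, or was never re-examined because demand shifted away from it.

The edit dirties: t3, t5, t8, t11.
2 computations run: t3, t11.
Cache hits after checking: t5, t8.
Note where the cutoff bites: t5 is checked, finds nothing changed, and keeps its cache.

First demand of the output computes:
  t1 = neg(8) = -8
  t2 = neg(8) = -8
  t3 = min2(2, -8) = -8
  t5 = sub(-8, -8) = 0
  t6 = mul(8, -8) = -64
  t8 = if0(t6=-64 -> else branch t5) = 0
  t11 = max2(2, 0) = 2

After the edit, cleaning proceeds:
  t3: a read changed (a5 2->9) — executes, giving -8 — identical to its old value.
  t5: dirty, but its reads are unchanged (t1 unchanged, t3 unchanged); cached 0 stands.
  t8: dirty, but its reads are unchanged (t6 unchanged, t5 unchanged); cached 0 stands.
  t11: a read changed (a5 2->9) — executes, giving 9.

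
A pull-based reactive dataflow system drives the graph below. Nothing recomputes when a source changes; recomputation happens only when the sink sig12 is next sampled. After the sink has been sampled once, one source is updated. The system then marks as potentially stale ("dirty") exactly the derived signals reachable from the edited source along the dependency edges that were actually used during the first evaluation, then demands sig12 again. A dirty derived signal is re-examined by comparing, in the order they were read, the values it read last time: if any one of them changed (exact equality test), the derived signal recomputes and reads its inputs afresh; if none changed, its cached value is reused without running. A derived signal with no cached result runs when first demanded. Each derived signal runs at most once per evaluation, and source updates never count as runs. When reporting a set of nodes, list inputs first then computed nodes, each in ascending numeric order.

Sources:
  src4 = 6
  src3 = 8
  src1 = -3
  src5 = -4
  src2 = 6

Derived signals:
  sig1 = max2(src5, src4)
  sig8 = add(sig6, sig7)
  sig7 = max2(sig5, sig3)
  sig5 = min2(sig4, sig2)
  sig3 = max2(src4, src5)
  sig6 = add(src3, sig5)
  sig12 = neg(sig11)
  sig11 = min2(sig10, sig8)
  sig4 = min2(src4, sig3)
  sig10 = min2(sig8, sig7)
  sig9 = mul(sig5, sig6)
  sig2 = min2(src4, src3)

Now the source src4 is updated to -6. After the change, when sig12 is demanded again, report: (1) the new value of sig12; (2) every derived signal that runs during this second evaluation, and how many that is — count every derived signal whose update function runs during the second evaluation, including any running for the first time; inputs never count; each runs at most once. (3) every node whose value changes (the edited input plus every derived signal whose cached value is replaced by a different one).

New value of sig12: 4.
Derived signals that run: sig2, sig3, sig4, sig5, sig6, sig7, sig8, sig10, sig11, sig12 — 10 in total.
Values that change: src4, sig2, sig3, sig4, sig5, sig6, sig7, sig8, sig10, sig11, sig12.

First evaluation (everything demanded from the output):
  sig2 = min2(6, 8) = 6
  sig3 = max2(6, -4) = 6
  sig4 = min2(6, 6) = 6
  sig5 = min2(6, 6) = 6
  sig6 = add(8, 6) = 14
  sig7 = max2(6, 6) = 6
  sig8 = add(14, 6) = 20
  sig10 = min2(20, 6) = 6
  sig11 = min2(6, 20) = 6
  sig12 = neg(6) = -6

Propagation after the edit:
  sig2: runs — src4 6->-6; result -6.
  sig3: runs — src4 6->-6; result -4.
  sig4: runs — src4 6->-6; sig3 6->-4; result -6.
  sig5: runs — sig4 6->-6; sig2 6->-6; result -6.
  sig6: runs — sig5 6->-6; result 2.
  sig7: runs — sig5 6->-6; sig3 6->-4; result -4.
  sig8: runs — sig6 14->2; sig7 6->-4; result -2.
  sig10: runs — sig8 20->-2; sig7 6->-4; result -4.
  sig11: runs — sig10 6->-4; sig8 20->-2; result -4.
  sig12: runs — sig11 6->-4; result 4.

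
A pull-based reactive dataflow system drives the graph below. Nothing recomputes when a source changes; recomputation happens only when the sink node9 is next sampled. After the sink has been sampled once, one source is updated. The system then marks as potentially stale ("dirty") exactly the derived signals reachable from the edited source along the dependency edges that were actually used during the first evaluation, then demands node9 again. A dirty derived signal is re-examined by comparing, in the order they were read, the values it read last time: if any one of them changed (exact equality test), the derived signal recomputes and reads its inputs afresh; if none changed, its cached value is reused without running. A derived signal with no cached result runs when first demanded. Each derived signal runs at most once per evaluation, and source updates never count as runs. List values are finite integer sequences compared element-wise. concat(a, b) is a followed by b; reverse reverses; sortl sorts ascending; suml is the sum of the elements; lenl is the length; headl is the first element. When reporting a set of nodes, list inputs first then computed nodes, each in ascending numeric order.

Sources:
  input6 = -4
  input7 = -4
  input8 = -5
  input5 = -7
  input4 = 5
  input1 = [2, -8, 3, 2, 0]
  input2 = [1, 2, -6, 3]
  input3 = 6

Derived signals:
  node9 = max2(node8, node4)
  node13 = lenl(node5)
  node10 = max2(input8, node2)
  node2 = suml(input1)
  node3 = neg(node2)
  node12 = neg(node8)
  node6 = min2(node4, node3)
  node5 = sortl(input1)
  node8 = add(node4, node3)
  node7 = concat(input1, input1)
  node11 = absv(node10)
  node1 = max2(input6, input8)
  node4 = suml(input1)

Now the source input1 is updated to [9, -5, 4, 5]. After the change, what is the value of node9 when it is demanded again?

New value of node9: 13.

First evaluation (everything demanded from the output):
  node2 = suml([2, -8, 3, 2, 0]) = -1
  node3 = neg(-1) = 1
  node4 = suml([2, -8, 3, 2, 0]) = -1
  node8 = add(-1, 1) = 0
  node9 = max2(0, -1) = 0

Propagation after the edit:
  node2: runs — input1 [2, -8, 3, 2, 0]->[9, -5, 4, 5]; result 13.
  node3: runs — node2 -1->13; result -13.
  node4: runs — input1 [2, -8, 3, 2, 0]->[9, -5, 4, 5]; result 13.
  node8: runs — node4 -1->13; node3 1->-13; result 0 (same value as before).
  node9: runs — node4 -1->13; result 13.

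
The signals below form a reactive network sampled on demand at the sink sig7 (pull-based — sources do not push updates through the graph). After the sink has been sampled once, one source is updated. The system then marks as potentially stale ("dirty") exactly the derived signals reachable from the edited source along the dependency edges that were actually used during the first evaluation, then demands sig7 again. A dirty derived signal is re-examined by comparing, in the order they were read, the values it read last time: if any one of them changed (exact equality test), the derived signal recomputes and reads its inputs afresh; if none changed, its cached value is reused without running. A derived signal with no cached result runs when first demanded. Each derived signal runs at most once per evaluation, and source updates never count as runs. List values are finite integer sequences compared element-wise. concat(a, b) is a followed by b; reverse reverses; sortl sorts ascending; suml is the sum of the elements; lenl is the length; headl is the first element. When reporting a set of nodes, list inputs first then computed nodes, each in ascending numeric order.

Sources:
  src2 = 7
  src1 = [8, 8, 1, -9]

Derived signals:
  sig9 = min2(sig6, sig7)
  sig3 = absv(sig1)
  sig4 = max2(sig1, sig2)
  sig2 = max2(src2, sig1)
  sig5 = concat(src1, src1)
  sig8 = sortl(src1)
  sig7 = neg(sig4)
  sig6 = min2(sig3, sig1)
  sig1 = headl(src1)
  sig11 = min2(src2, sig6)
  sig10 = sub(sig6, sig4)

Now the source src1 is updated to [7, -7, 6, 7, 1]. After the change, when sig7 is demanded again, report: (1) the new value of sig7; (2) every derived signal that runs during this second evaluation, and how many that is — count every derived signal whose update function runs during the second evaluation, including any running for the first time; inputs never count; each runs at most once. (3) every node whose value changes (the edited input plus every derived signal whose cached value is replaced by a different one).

Initial pass — values computed on the first demand:
  sig1 = headl([8, 8, 1, -9]) = 8
  sig2 = max2(7, 8) = 8
  sig4 = max2(8, 8) = 8
  sig7 = neg(8) = -8

Second demand — change propagation:
  sig1: re-runs because src1 [8, 8, 1, -9]->[7, -7, 6, 7, 1]; new result 7.
  sig2: re-runs because sig1 8->7; new result 7.
  sig4: re-runs because sig1 8->7; sig2 8->7; new result 7.
  sig7: re-runs because sig4 8->7; new result -7.

sig7 now evaluates to -7.
Run set: sig1, sig2, sig4, sig7 (4 run).
Changed values: src1, sig1, sig2, sig4, sig7.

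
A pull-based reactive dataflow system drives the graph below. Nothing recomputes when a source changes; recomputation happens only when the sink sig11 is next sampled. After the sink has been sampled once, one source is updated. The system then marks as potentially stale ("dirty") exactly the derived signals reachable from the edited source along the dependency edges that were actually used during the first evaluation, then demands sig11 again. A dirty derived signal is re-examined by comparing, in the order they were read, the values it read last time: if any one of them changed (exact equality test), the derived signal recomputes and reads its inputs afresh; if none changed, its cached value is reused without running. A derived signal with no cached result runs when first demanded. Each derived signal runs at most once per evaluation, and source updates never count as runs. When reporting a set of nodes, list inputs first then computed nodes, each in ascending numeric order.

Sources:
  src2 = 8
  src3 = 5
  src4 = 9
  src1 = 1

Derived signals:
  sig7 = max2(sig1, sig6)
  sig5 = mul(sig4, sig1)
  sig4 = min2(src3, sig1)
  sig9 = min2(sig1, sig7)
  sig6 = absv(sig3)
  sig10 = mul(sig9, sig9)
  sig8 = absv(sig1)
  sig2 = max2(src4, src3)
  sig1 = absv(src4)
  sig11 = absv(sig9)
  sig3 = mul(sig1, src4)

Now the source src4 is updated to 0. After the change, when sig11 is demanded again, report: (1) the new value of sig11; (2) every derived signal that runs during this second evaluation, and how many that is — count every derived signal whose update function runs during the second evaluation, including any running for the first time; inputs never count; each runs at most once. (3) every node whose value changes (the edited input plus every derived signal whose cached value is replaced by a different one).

New value of sig11: 0.
Derived signals that run: sig1, sig3, sig6, sig7, sig9, sig11 — 6 in total.
Values that change: src4, sig1, sig3, sig6, sig7, sig9, sig11.

First evaluation (everything demanded from the output):
  sig1 = absv(9) = 9
  sig3 = mul(9, 9) = 81
  sig6 = absv(81) = 81
  sig7 = max2(9, 81) = 81
  sig9 = min2(9, 81) = 9
  sig11 = absv(9) = 9

Propagation after the edit:
  sig1: runs — src4 9->0; result 0.
  sig3: runs — sig1 9->0; src4 9->0; result 0.
  sig6: runs — sig3 81->0; result 0.
  sig7: runs — sig1 9->0; sig6 81->0; result 0.
  sig9: runs — sig1 9->0; sig7 81->0; result 0.
  sig11: runs — sig9 9->0; result 0.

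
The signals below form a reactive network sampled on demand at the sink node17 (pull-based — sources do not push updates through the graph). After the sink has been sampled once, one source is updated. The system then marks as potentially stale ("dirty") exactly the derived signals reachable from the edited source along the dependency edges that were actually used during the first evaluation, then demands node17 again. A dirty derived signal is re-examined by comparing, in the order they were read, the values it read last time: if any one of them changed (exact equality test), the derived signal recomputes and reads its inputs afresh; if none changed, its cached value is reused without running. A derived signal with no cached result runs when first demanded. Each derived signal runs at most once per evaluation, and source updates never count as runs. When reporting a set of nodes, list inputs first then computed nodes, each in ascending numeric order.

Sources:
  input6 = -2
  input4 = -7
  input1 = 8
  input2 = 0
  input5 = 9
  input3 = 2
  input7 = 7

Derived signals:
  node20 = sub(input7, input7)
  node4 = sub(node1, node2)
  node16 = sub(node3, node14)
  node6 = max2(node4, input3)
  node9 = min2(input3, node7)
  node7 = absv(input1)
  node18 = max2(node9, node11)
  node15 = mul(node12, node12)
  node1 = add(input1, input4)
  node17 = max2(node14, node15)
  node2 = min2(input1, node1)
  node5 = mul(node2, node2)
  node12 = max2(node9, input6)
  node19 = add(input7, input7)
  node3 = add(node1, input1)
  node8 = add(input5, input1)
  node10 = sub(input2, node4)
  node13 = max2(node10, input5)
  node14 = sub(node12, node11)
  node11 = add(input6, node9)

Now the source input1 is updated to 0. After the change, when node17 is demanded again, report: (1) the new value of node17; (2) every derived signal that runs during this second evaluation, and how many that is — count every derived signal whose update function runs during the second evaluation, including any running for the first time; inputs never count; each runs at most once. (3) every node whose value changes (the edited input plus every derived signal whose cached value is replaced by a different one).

node17 now evaluates to 2.
Run set: node7, node9, node11, node12, node14, node15, node17 (7 run).
Changed values: input1, node7, node9, node11, node12, node15, node17.

Initial pass — values computed on the first demand:
  node7 = absv(8) = 8
  node9 = min2(2, 8) = 2
  node11 = add(-2, 2) = 0
  node12 = max2(2, -2) = 2
  node14 = sub(2, 0) = 2
  node15 = mul(2, 2) = 4
  node17 = max2(2, 4) = 4

Second demand — change propagation:
  node7: re-runs because input1 8->0; new result 0.
  node9: re-runs because node7 8->0; new result 0.
  node11: re-runs because node9 2->0; new result -2.
  node12: re-runs because node9 2->0; new result 0.
  node14: re-runs because node12 2->0; node11 0->-2; new result 2 (unchanged).
  node15: re-runs because node12 2->0; node12 2->0; new result 0.
  node17: re-runs because node15 4->0; new result 2.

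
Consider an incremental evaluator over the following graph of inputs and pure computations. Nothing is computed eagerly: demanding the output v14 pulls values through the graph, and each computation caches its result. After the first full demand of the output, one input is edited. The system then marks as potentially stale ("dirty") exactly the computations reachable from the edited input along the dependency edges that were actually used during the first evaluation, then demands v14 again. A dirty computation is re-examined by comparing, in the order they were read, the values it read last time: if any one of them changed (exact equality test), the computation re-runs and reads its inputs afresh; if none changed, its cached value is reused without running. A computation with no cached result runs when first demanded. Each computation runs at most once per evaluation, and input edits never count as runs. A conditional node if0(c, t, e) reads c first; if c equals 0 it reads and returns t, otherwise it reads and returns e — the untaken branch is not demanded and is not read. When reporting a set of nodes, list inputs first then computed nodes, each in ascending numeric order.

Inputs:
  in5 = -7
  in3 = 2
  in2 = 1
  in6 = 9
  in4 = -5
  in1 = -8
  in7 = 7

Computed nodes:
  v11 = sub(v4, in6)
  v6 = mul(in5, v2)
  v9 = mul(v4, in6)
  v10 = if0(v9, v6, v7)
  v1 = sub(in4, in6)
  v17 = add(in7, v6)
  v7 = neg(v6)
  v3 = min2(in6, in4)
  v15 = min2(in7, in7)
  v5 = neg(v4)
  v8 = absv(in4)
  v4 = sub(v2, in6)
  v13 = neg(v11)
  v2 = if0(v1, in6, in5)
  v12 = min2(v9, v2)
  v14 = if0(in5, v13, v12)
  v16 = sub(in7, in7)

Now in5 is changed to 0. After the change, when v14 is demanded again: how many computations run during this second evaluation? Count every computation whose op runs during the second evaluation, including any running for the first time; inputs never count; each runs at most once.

Initial pass — values computed on the first demand:
  v1 = sub(-5, 9) = -14
  v2 = if0(v1=-14 -> else branch in5) = -7
  v4 = sub(-7, 9) = -16
  v9 = mul(-16, 9) = -144
  v12 = min2(-144, -7) = -144
  v14 = if0(in5=-7 -> else branch v12) = -144

Second demand — change propagation:
  v2: re-runs because in5 -7->0; new result 0.
  v4: re-runs because v2 -7->0; new result -9.
  v9: dirty yet unreached — the second evaluation never asks for it.
  v11: newly demanded (no cache) — executes and yields -18.
  v12: dirty yet unreached — the second evaluation never asks for it.
  v13: newly demanded (no cache) — executes and yields 18.
  v14: re-runs because in5 -7->0; new result 18.

The important point: the flipped condition redirects demand; v9, v12 are left stale, never re-checked.

Run set: v2, v4, v11, v13, v14 (5 run).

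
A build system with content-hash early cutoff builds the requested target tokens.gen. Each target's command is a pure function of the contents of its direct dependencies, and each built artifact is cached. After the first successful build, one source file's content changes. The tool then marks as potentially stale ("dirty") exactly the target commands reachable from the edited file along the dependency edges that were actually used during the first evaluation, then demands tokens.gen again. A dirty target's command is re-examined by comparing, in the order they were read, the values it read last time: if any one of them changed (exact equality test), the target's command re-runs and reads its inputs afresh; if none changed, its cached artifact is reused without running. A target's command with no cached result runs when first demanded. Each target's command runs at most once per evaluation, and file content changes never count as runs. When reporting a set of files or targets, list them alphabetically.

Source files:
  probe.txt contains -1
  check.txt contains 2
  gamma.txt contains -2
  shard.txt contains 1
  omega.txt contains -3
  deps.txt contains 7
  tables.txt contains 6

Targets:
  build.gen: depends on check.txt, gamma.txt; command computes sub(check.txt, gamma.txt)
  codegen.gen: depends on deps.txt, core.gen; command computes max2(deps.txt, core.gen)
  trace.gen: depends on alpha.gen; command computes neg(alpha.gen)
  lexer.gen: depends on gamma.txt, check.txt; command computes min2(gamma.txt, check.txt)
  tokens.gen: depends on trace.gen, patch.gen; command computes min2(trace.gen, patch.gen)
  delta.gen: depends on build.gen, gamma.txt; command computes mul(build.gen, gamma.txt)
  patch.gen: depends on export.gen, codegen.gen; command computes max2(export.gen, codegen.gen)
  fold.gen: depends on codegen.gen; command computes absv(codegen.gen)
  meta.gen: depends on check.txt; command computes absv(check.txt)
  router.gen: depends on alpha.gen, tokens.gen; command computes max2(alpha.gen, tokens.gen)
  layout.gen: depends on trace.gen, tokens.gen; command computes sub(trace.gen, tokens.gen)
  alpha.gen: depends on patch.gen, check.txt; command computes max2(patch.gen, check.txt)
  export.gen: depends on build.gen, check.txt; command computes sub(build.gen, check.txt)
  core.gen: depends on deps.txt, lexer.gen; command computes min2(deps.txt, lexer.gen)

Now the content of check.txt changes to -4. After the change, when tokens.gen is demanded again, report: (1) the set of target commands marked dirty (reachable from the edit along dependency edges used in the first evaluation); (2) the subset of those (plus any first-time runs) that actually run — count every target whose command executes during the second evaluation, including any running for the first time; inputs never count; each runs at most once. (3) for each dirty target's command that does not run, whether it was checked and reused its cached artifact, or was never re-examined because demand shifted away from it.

First evaluation (everything demanded from the output):
  build.gen = sub(2, -2) = 4
  export.gen = sub(4, 2) = 2
  lexer.gen = min2(-2, 2) = -2
  core.gen = min2(7, -2) = -2
  codegen.gen = max2(7, -2) = 7
  patch.gen = max2(2, 7) = 7
  alpha.gen = max2(7, 2) = 7
  trace.gen = neg(7) = -7
  tokens.gen = min2(-7, 7) = -7

Propagation after the edit:
  build.gen: runs — check.txt 2->-4; result -2.
  export.gen: runs — build.gen 4->-2; check.txt 2->-4; result 2 (same value as before).
  lexer.gen: runs — check.txt 2->-4; result -4.
  core.gen: runs — lexer.gen -2->-4; result -4.
  codegen.gen: runs — core.gen -2->-4; result 7 (same value as before).
  patch.gen: checked — values it read are unchanged (export.gen unchanged, codegen.gen unchanged); reused cached 7 without running.
  alpha.gen: runs — check.txt 2->-4; result 7 (same value as before).
  trace.gen: checked — values it read are unchanged (alpha.gen unchanged); reused cached -7 without running.
  tokens.gen: checked — values it read are unchanged (trace.gen unchanged, patch.gen unchanged); reused cached -7 without running.

Key observation: the cutoff stops propagation at patch.gen — its inputs' values are unchanged, so it reuses its cache.

Marked dirty: alpha.gen, build.gen, codegen.gen, core.gen, export.gen, lexer.gen, patch.gen, tokens.gen, trace.gen.
Target commands that run: alpha.gen, build.gen, codegen.gen, core.gen, export.gen, lexer.gen — 6 in total.
Checked but reused from cache: patch.gen, tokens.gen, trace.gen.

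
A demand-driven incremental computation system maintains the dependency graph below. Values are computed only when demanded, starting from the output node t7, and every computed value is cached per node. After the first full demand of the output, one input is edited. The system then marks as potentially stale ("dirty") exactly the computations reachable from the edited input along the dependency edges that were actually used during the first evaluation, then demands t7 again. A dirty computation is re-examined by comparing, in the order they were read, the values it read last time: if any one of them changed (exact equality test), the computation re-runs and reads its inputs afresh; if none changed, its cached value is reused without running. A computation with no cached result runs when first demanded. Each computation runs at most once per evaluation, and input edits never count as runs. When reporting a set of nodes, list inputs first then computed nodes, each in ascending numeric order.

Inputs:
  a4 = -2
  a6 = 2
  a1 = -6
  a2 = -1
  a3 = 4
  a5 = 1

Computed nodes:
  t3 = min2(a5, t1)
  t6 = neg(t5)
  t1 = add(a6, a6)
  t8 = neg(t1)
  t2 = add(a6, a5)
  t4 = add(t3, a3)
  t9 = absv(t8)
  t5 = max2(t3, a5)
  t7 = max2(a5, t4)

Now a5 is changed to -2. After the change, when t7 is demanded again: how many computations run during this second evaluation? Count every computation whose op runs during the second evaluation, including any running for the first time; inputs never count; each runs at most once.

Computations that run: t3, t4, t7 — 3 in total.

First evaluation (everything demanded from the output):
  t1 = add(2, 2) = 4
  t3 = min2(1, 4) = 1
  t4 = add(1, 4) = 5
  t7 = max2(1, 5) = 5

Propagation after the edit:
  t3: runs — a5 1->-2; result -2.
  t4: runs — t3 1->-2; result 2.
  t7: runs — a5 1->-2; t4 5->2; result 2.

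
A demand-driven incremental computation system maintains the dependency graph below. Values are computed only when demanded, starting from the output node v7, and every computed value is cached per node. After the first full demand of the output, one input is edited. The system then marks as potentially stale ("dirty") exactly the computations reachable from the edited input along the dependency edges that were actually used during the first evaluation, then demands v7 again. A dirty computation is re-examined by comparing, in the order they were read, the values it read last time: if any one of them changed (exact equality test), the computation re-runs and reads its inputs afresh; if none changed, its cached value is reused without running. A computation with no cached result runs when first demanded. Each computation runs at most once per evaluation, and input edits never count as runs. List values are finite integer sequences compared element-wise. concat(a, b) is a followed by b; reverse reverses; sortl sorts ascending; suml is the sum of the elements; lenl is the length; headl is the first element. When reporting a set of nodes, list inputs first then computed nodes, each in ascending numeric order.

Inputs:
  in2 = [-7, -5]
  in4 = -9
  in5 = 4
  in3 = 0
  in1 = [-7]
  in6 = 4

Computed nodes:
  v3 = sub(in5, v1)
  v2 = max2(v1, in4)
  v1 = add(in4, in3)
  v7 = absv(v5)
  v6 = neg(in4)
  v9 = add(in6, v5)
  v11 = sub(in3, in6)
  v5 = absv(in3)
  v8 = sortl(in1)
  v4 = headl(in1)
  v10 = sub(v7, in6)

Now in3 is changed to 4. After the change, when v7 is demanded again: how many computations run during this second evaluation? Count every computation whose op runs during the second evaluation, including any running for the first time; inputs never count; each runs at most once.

First evaluation (everything demanded from the output):
  v5 = absv(0) = 0
  v7 = absv(0) = 0

Propagation after the edit:
  v5: runs — in3 0->4; result 4.
  v7: runs — v5 0->4; result 4.

Computations that run: v5, v7 — 2 in total.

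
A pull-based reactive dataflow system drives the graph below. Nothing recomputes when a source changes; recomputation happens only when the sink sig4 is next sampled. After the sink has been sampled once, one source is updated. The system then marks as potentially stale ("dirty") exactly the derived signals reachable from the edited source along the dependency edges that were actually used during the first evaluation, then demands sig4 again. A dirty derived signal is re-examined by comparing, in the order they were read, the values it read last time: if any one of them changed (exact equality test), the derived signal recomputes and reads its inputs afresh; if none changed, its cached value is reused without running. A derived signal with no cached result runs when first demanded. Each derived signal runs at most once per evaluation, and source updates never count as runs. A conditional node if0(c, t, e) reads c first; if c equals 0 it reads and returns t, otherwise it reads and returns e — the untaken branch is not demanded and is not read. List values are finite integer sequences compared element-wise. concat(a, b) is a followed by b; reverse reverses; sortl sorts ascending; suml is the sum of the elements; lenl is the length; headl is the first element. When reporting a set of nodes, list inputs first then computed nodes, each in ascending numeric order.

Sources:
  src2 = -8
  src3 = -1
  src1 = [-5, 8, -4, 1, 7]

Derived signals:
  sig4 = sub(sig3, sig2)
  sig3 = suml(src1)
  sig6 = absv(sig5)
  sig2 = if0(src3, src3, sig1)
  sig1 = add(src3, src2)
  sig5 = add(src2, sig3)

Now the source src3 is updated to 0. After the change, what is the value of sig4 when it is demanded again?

First evaluation (everything demanded from the output):
  sig1 = add(-1, -8) = -9
  sig2 = if0(src3=-1 -> else branch sig1) = -9
  sig3 = suml([-5, 8, -4, 1, 7]) = 7
  sig4 = sub(7, -9) = 16

Propagation after the edit:
  sig1: marked dirty but never re-examined — demand shifted away from it.
  sig2: runs — src3 -1->0; result 0.
  sig4: runs — sig2 -9->0; result 7.

Key observation: a condition flipped, so demand moved to the other branch — sig1 is never re-examined.

New value of sig4: 7.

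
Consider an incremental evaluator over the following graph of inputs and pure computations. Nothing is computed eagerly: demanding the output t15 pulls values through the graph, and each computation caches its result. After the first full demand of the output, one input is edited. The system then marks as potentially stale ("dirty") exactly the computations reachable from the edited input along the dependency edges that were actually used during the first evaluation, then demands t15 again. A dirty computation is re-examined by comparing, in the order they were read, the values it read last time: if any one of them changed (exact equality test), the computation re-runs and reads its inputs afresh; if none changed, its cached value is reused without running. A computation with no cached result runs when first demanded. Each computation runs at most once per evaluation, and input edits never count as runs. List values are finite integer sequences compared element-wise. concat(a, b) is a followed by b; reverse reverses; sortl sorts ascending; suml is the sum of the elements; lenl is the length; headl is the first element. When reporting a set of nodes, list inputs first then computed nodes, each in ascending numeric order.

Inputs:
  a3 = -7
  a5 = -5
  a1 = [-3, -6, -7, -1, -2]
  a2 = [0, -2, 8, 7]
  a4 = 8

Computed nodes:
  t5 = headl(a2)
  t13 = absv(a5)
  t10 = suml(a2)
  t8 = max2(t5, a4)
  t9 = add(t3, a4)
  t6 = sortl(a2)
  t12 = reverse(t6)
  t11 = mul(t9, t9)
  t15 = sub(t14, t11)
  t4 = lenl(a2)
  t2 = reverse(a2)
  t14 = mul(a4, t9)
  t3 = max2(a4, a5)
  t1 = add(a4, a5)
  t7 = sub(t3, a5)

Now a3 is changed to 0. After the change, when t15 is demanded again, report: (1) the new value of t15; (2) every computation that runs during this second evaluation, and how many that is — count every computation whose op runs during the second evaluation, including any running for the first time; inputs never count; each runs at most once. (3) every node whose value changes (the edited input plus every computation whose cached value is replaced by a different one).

t15 now evaluates to -128.
Run set: none (0 run).
Changed values: a3.
The important point: nothing the output needs ever reads a3, so the edit is invisible to it.

Initial pass — values computed on the first demand:
  t3 = max2(8, -5) = 8
  t9 = add(8, 8) = 16
  t11 = mul(16, 16) = 256
  t14 = mul(8, 16) = 128
  t15 = sub(128, 256) = -128

Second demand — change propagation:
  no demanded computation ever read a3, so the edit dirties nothing and nothing runs.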